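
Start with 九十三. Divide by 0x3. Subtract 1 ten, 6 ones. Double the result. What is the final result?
Convert 九十三 (Chinese numeral) → 9×10 + 3 = 93 (decimal)
Start: 93
Convert 0x3 (hexadecimal) → 3 (decimal)
93 ÷ 3 = 31
Convert 1 ten, 6 ones (place-value notation) → 1×10 + 6 = 16 (decimal)
31 - 16 = 15
15 × 2 = 30
30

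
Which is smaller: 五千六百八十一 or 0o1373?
Convert 五千六百八十一 (Chinese numeral) → 5×1000 + 6×100 + 8×10 + 1 = 5681 (decimal)
Convert 0o1373 (octal) → 1×512 + 3×64 + 7×8 + 3 = 763 (decimal)
Compare 5681 vs 763: smaller = 763
763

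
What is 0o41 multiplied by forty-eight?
Convert 0o41 (octal) → 4×8 + 1 = 33 (decimal)
Convert forty-eight (English words) → 48 (decimal)
Compute 33 × 48 = 1584
1584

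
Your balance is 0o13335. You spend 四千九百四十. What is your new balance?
Convert 0o13335 (octal) → 1×4096 + 3×512 + 3×64 + 3×8 + 5 = 5853 (decimal)
Convert 四千九百四十 (Chinese numeral) → 4×1000 + 9×100 + 4×10 = 4940 (decimal)
Compute 5853 - 4940 = 913
913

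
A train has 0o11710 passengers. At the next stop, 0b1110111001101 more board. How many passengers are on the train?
Convert 0o11710 (octal) → 1×4096 + 1×512 + 7×64 + 1×8 = 5064 (decimal)
Convert 0b1110111001101 (binary) → 4096 + 2048 + 1024 + 256 + 128 + 64 + 8 + 4 + 1 = 7629 (decimal)
Compute 5064 + 7629 = 12693
12693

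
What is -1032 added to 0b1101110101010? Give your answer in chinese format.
Convert 0b1101110101010 (binary) → 4096 + 2048 + 512 + 256 + 128 + 32 + 8 + 2 = 7082 (decimal)
Compute -1032 + 7082 = 6050
Convert 6050 (decimal) → 6050 = 6×1000 + 5×10 → 六千零五十 (Chinese numeral)
六千零五十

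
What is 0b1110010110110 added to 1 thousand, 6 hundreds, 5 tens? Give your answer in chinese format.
Convert 0b1110010110110 (binary) → 4096 + 2048 + 1024 + 128 + 32 + 16 + 4 + 2 = 7350 (decimal)
Convert 1 thousand, 6 hundreds, 5 tens (place-value notation) → 1×1000 + 6×100 + 5×10 = 1650 (decimal)
Compute 7350 + 1650 = 9000
Convert 9000 (decimal) → 9000 = 9×1000 → 九千 (Chinese numeral)
九千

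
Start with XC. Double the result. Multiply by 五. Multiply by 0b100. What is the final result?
Convert XC (Roman numeral) → 90 (decimal)
Start: 90
90 × 2 = 180
Convert 五 (Chinese numeral) → 5 (decimal)
180 × 5 = 900
Convert 0b100 (binary) → 4 (decimal)
900 × 4 = 3600
3600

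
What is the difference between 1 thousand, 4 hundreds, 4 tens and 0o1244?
Convert 1 thousand, 4 hundreds, 4 tens (place-value notation) → 1×1000 + 4×100 + 4×10 = 1440 (decimal)
Convert 0o1244 (octal) → 1×512 + 2×64 + 4×8 + 4 = 676 (decimal)
Difference: |1440 - 676| = 764
764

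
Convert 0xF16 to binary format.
Convert 0xF16 (hexadecimal) → 15×256 + 1×16 + 6 = 3862 (decimal)
Convert 3862 (decimal) → 3862 = 2048 + 1024 + 512 + 256 + 16 + 4 + 2 → 0b111100010110 (binary)
0b111100010110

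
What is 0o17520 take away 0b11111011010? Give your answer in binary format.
Convert 0o17520 (octal) → 1×4096 + 7×512 + 5×64 + 2×8 = 8016 (decimal)
Convert 0b11111011010 (binary) → 1024 + 512 + 256 + 128 + 64 + 16 + 8 + 2 = 2010 (decimal)
Compute 8016 - 2010 = 6006
Convert 6006 (decimal) → 6006 = 4096 + 1024 + 512 + 256 + 64 + 32 + 16 + 4 + 2 → 0b1011101110110 (binary)
0b1011101110110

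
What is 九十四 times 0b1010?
Convert 九十四 (Chinese numeral) → 9×10 + 4 = 94 (decimal)
Convert 0b1010 (binary) → 8 + 2 = 10 (decimal)
Compute 94 × 10 = 940
940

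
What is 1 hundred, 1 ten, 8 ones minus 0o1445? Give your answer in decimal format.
Convert 1 hundred, 1 ten, 8 ones (place-value notation) → 1×100 + 1×10 + 8 = 118 (decimal)
Convert 0o1445 (octal) → 1×512 + 4×64 + 4×8 + 5 = 805 (decimal)
Compute 118 - 805 = -687
-687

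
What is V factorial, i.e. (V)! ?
Convert V (Roman numeral) → 5 (decimal)
Compute 5! = 120
120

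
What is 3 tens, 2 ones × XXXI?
Convert 3 tens, 2 ones (place-value notation) → 3×10 + 2 = 32 (decimal)
Convert XXXI (Roman numeral) → 10 + 10 + 10 + 1 = 31 (decimal)
Compute 32 × 31 = 992
992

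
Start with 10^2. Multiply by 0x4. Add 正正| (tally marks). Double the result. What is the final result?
Convert 10^2 (power) → 100 (decimal)
Start: 100
Convert 0x4 (hexadecimal) → 4 (decimal)
100 × 4 = 400
Convert 正正| (tally marks) → 5 + 5 + 1 = 11 (decimal)
400 + 11 = 411
411 × 2 = 822
822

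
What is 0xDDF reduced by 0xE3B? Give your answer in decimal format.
Convert 0xDDF (hexadecimal) → 13×256 + 13×16 + 15 = 3551 (decimal)
Convert 0xE3B (hexadecimal) → 14×256 + 3×16 + 11 = 3643 (decimal)
Compute 3551 - 3643 = -92
-92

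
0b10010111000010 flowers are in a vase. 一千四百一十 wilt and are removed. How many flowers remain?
Convert 0b10010111000010 (binary) → 8192 + 1024 + 256 + 128 + 64 + 2 = 9666 (decimal)
Convert 一千四百一十 (Chinese numeral) → 1×1000 + 4×100 + 1×10 = 1410 (decimal)
Compute 9666 - 1410 = 8256
8256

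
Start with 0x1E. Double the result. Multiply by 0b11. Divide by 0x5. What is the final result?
Convert 0x1E (hexadecimal) → 1×16 + 14 = 30 (decimal)
Start: 30
30 × 2 = 60
Convert 0b11 (binary) → 2 + 1 = 3 (decimal)
60 × 3 = 180
Convert 0x5 (hexadecimal) → 5 (decimal)
180 ÷ 5 = 36
36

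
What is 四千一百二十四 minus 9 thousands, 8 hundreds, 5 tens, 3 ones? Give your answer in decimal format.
Convert 四千一百二十四 (Chinese numeral) → 4×1000 + 1×100 + 2×10 + 4 = 4124 (decimal)
Convert 9 thousands, 8 hundreds, 5 tens, 3 ones (place-value notation) → 9×1000 + 8×100 + 5×10 + 3 = 9853 (decimal)
Compute 4124 - 9853 = -5729
-5729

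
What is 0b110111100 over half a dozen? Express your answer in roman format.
Convert 0b110111100 (binary) → 256 + 128 + 32 + 16 + 8 + 4 = 444 (decimal)
Convert half a dozen (colloquial) → 6 (decimal)
Compute 444 ÷ 6 = 74
Convert 74 (decimal) → 74 = 50 + 10 + 10 + 4 → LXXIV (Roman numeral)
LXXIV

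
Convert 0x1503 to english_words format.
Convert 0x1503 (hexadecimal) → 1×4096 + 5×256 + 3 = 5379 (decimal)
Convert 5379 (decimal) → 5379 = 5×1000 + 3×100 + 79 → five thousand three hundred seventy-nine (English words)
five thousand three hundred seventy-nine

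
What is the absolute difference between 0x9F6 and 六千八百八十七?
Convert 0x9F6 (hexadecimal) → 9×256 + 15×16 + 6 = 2550 (decimal)
Convert 六千八百八十七 (Chinese numeral) → 6×1000 + 8×100 + 8×10 + 7 = 6887 (decimal)
Compute |2550 - 6887| = 4337
4337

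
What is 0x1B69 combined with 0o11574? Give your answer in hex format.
Convert 0x1B69 (hexadecimal) → 1×4096 + 11×256 + 6×16 + 9 = 7017 (decimal)
Convert 0o11574 (octal) → 1×4096 + 1×512 + 5×64 + 7×8 + 4 = 4988 (decimal)
Compute 7017 + 4988 = 12005
Convert 12005 (decimal) → 12005 = 2×4096 + 14×256 + 14×16 + 5 → 0x2EE5 (hexadecimal)
0x2EE5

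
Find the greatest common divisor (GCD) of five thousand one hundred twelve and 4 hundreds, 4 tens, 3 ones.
Convert five thousand one hundred twelve (English words) → 5×1000 + 1×100 + 12 = 5112 (decimal)
Convert 4 hundreds, 4 tens, 3 ones (place-value notation) → 4×100 + 4×10 + 3 = 443 (decimal)
Compute gcd(5112, 443) = 1
1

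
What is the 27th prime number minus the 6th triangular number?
The 27th prime number = 103
Convert the 6th triangular number (triangular index) → 6×7/2 = 21 (decimal)
Compute 103 - 21 = 82
82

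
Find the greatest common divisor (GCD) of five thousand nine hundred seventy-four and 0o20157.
Convert five thousand nine hundred seventy-four (English words) → 5×1000 + 9×100 + 74 = 5974 (decimal)
Convert 0o20157 (octal) → 2×4096 + 1×64 + 5×8 + 7 = 8303 (decimal)
Compute gcd(5974, 8303) = 1
1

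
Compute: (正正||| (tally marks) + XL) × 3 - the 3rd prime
Convert 正正||| (tally marks) → 5 + 5 + 3 = 13 (decimal)
Convert XL (Roman numeral) → 40 (decimal)
Convert the 3rd prime (prime index) → 5 (decimal)
Expression in decimal: (13 + 40) × 3 - 5
Parentheses first: 13 + 40 = 53
Multiply: 53 × 3 = 159
Subtract: 159 - 5 = 154
154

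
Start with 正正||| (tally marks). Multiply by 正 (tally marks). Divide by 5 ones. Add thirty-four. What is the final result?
Convert 正正||| (tally marks) → 5 + 5 + 3 = 13 (decimal)
Start: 13
Convert 正 (tally marks) → 5 (decimal)
13 × 5 = 65
Convert 5 ones (place-value notation) → 5 (decimal)
65 ÷ 5 = 13
Convert thirty-four (English words) → 34 (decimal)
13 + 34 = 47
47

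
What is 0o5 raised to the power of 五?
Convert 0o5 (octal) → 5 (decimal)
Convert 五 (Chinese numeral) → 5 (decimal)
Compute 5 ^ 5 = 3125
3125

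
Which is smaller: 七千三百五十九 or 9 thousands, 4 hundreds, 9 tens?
Convert 七千三百五十九 (Chinese numeral) → 7×1000 + 3×100 + 5×10 + 9 = 7359 (decimal)
Convert 9 thousands, 4 hundreds, 9 tens (place-value notation) → 9×1000 + 4×100 + 9×10 = 9490 (decimal)
Compare 7359 vs 9490: smaller = 7359
7359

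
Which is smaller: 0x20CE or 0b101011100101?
Convert 0x20CE (hexadecimal) → 2×4096 + 12×16 + 14 = 8398 (decimal)
Convert 0b101011100101 (binary) → 2048 + 512 + 128 + 64 + 32 + 4 + 1 = 2789 (decimal)
Compare 8398 vs 2789: smaller = 2789
2789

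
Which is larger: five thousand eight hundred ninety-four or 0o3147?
Convert five thousand eight hundred ninety-four (English words) → 5×1000 + 8×100 + 94 = 5894 (decimal)
Convert 0o3147 (octal) → 3×512 + 1×64 + 4×8 + 7 = 1639 (decimal)
Compare 5894 vs 1639: larger = 5894
5894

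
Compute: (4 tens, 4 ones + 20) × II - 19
Convert 4 tens, 4 ones (place-value notation) → 4×10 + 4 = 44 (decimal)
Convert II (Roman numeral) → 1 + 1 = 2 (decimal)
Expression in decimal: (44 + 20) × 2 - 19
Parentheses first: 44 + 20 = 64
Multiply: 64 × 2 = 128
Subtract: 128 - 19 = 109
109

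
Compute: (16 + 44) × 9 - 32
Parentheses first: 16 + 44 = 60
Multiply: 60 × 9 = 540
Subtract: 540 - 32 = 508
508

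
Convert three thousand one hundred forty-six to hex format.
Convert three thousand one hundred forty-six (English words) → 3×1000 + 1×100 + 46 = 3146 (decimal)
Convert 3146 (decimal) → 3146 = 12×256 + 4×16 + 10 → 0xC4A (hexadecimal)
0xC4A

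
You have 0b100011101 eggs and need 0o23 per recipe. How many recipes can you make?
Convert 0b100011101 (binary) → 256 + 16 + 8 + 4 + 1 = 285 (decimal)
Convert 0o23 (octal) → 2×8 + 3 = 19 (decimal)
Compute 285 ÷ 19 = 15
15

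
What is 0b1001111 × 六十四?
Convert 0b1001111 (binary) → 64 + 8 + 4 + 2 + 1 = 79 (decimal)
Convert 六十四 (Chinese numeral) → 6×10 + 4 = 64 (decimal)
Compute 79 × 64 = 5056
5056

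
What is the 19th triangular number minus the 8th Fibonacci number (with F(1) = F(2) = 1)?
The 19th triangular number = 19×20/2 = 190
Convert the 8th Fibonacci number (with F(1) = F(2) = 1) (Fibonacci index) → 1, 1, 2, 3, 5, 8, 13, 21 → 21 (decimal)
Compute 190 - 21 = 169
169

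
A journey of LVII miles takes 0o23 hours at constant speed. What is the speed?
Convert LVII (Roman numeral) → 50 + 5 + 1 + 1 = 57 (decimal)
Convert 0o23 (octal) → 2×8 + 3 = 19 (decimal)
Compute 57 ÷ 19 = 3
3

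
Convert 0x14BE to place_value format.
Convert 0x14BE (hexadecimal) → 1×4096 + 4×256 + 11×16 + 14 = 5310 (decimal)
Convert 5310 (decimal) → 5310 = 5×1000 + 3×100 + 1×10 → 5 thousands, 3 hundreds, 1 ten (place-value notation)
5 thousands, 3 hundreds, 1 ten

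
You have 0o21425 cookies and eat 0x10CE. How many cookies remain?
Convert 0o21425 (octal) → 2×4096 + 1×512 + 4×64 + 2×8 + 5 = 8981 (decimal)
Convert 0x10CE (hexadecimal) → 1×4096 + 12×16 + 14 = 4302 (decimal)
Compute 8981 - 4302 = 4679
4679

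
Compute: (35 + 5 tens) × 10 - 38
Convert 5 tens (place-value notation) → 5×10 = 50 (decimal)
Expression in decimal: (35 + 50) × 10 - 38
Parentheses first: 35 + 50 = 85
Multiply: 85 × 10 = 850
Subtract: 850 - 38 = 812
812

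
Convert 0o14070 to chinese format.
Convert 0o14070 (octal) → 1×4096 + 4×512 + 7×8 = 6200 (decimal)
Convert 6200 (decimal) → 6200 = 6×1000 + 2×100 → 六千二百 (Chinese numeral)
六千二百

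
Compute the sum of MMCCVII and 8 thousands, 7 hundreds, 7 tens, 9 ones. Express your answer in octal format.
Convert MMCCVII (Roman numeral) → 1000 + 1000 + 100 + 100 + 5 + 1 + 1 = 2207 (decimal)
Convert 8 thousands, 7 hundreds, 7 tens, 9 ones (place-value notation) → 8×1000 + 7×100 + 7×10 + 9 = 8779 (decimal)
Compute 2207 + 8779 = 10986
Convert 10986 (decimal) → 10986 = 2×4096 + 5×512 + 3×64 + 5×8 + 2 → 0o25352 (octal)
0o25352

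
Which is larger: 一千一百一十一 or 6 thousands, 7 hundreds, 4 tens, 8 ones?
Convert 一千一百一十一 (Chinese numeral) → 1×1000 + 1×100 + 1×10 + 1 = 1111 (decimal)
Convert 6 thousands, 7 hundreds, 4 tens, 8 ones (place-value notation) → 6×1000 + 7×100 + 4×10 + 8 = 6748 (decimal)
Compare 1111 vs 6748: larger = 6748
6748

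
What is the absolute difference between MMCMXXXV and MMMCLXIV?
Convert MMCMXXXV (Roman numeral) → 1000 + 1000 + 900 + 10 + 10 + 10 + 5 = 2935 (decimal)
Convert MMMCLXIV (Roman numeral) → 1000 + 1000 + 1000 + 100 + 50 + 10 + 4 = 3164 (decimal)
Compute |2935 - 3164| = 229
229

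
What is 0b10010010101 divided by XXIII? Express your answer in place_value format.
Convert 0b10010010101 (binary) → 1024 + 128 + 16 + 4 + 1 = 1173 (decimal)
Convert XXIII (Roman numeral) → 10 + 10 + 1 + 1 + 1 = 23 (decimal)
Compute 1173 ÷ 23 = 51
Convert 51 (decimal) → 51 = 5×10 + 1 → 5 tens, 1 one (place-value notation)
5 tens, 1 one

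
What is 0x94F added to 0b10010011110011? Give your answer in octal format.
Convert 0x94F (hexadecimal) → 9×256 + 4×16 + 15 = 2383 (decimal)
Convert 0b10010011110011 (binary) → 8192 + 1024 + 128 + 64 + 32 + 16 + 2 + 1 = 9459 (decimal)
Compute 2383 + 9459 = 11842
Convert 11842 (decimal) → 11842 = 2×4096 + 7×512 + 1×64 + 2 → 0o27102 (octal)
0o27102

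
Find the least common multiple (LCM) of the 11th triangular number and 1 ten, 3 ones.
Convert the 11th triangular number (triangular index) → 11×12/2 = 66 (decimal)
Convert 1 ten, 3 ones (place-value notation) → 1×10 + 3 = 13 (decimal)
Compute lcm(66, 13) = 858
858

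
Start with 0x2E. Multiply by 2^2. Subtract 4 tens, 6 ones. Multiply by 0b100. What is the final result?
Convert 0x2E (hexadecimal) → 2×16 + 14 = 46 (decimal)
Start: 46
Convert 2^2 (power) → 4 (decimal)
46 × 4 = 184
Convert 4 tens, 6 ones (place-value notation) → 4×10 + 6 = 46 (decimal)
184 - 46 = 138
Convert 0b100 (binary) → 4 (decimal)
138 × 4 = 552
552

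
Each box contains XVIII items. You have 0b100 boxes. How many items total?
Convert XVIII (Roman numeral) → 10 + 5 + 1 + 1 + 1 = 18 (decimal)
Convert 0b100 (binary) → 4 (decimal)
Compute 18 × 4 = 72
72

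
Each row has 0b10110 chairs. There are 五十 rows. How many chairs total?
Convert 0b10110 (binary) → 16 + 4 + 2 = 22 (decimal)
Convert 五十 (Chinese numeral) → 5×10 = 50 (decimal)
Compute 22 × 50 = 1100
1100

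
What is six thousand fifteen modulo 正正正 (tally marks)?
Convert six thousand fifteen (English words) → 6×1000 + 15 = 6015 (decimal)
Convert 正正正 (tally marks) → 5 + 5 + 5 = 15 (decimal)
Compute 6015 mod 15 = 0
0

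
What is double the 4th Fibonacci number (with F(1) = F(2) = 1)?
The 4th Fibonacci number (with F(1) = F(2) = 1): 1, 1, 2, 3 → 3
Compute 3 × 2 = 6
6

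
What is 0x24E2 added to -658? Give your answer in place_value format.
Convert 0x24E2 (hexadecimal) → 2×4096 + 4×256 + 14×16 + 2 = 9442 (decimal)
Compute 9442 + -658 = 8784
Convert 8784 (decimal) → 8784 = 8×1000 + 7×100 + 8×10 + 4 → 8 thousands, 7 hundreds, 8 tens, 4 ones (place-value notation)
8 thousands, 7 hundreds, 8 tens, 4 ones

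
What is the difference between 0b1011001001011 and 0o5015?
Convert 0b1011001001011 (binary) → 4096 + 1024 + 512 + 64 + 8 + 2 + 1 = 5707 (decimal)
Convert 0o5015 (octal) → 5×512 + 1×8 + 5 = 2573 (decimal)
Difference: |5707 - 2573| = 3134
3134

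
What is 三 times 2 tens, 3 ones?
Convert 三 (Chinese numeral) → 3 (decimal)
Convert 2 tens, 3 ones (place-value notation) → 2×10 + 3 = 23 (decimal)
Compute 3 × 23 = 69
69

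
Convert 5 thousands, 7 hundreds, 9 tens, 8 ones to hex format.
Convert 5 thousands, 7 hundreds, 9 tens, 8 ones (place-value notation) → 5×1000 + 7×100 + 9×10 + 8 = 5798 (decimal)
Convert 5798 (decimal) → 5798 = 1×4096 + 6×256 + 10×16 + 6 → 0x16A6 (hexadecimal)
0x16A6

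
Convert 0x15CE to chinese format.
Convert 0x15CE (hexadecimal) → 1×4096 + 5×256 + 12×16 + 14 = 5582 (decimal)
Convert 5582 (decimal) → 5582 = 5×1000 + 5×100 + 8×10 + 2 → 五千五百八十二 (Chinese numeral)
五千五百八十二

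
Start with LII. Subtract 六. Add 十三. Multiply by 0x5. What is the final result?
Convert LII (Roman numeral) → 50 + 1 + 1 = 52 (decimal)
Start: 52
Convert 六 (Chinese numeral) → 6 (decimal)
52 - 6 = 46
Convert 十三 (Chinese numeral) → 1×10 + 3 = 13 (decimal)
46 + 13 = 59
Convert 0x5 (hexadecimal) → 5 (decimal)
59 × 5 = 295
295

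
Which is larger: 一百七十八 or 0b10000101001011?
Convert 一百七十八 (Chinese numeral) → 1×100 + 7×10 + 8 = 178 (decimal)
Convert 0b10000101001011 (binary) → 8192 + 256 + 64 + 8 + 2 + 1 = 8523 (decimal)
Compare 178 vs 8523: larger = 8523
8523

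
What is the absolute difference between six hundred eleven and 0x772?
Convert six hundred eleven (English words) → 6×100 + 11 = 611 (decimal)
Convert 0x772 (hexadecimal) → 7×256 + 7×16 + 2 = 1906 (decimal)
Compute |611 - 1906| = 1295
1295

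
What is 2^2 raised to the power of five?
Convert 2^2 (power) → 4 (decimal)
Convert five (English words) → 5 (decimal)
Compute 4 ^ 5 = 1024
1024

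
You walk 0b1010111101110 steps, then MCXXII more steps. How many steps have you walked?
Convert 0b1010111101110 (binary) → 4096 + 1024 + 256 + 128 + 64 + 32 + 8 + 4 + 2 = 5614 (decimal)
Convert MCXXII (Roman numeral) → 1000 + 100 + 10 + 10 + 1 + 1 = 1122 (decimal)
Compute 5614 + 1122 = 6736
6736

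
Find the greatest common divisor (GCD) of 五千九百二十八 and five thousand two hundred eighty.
Convert 五千九百二十八 (Chinese numeral) → 5×1000 + 9×100 + 2×10 + 8 = 5928 (decimal)
Convert five thousand two hundred eighty (English words) → 5×1000 + 2×100 + 80 = 5280 (decimal)
Compute gcd(5928, 5280) = 24
24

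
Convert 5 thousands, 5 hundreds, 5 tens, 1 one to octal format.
Convert 5 thousands, 5 hundreds, 5 tens, 1 one (place-value notation) → 5×1000 + 5×100 + 5×10 + 1 = 5551 (decimal)
Convert 5551 (decimal) → 5551 = 1×4096 + 2×512 + 6×64 + 5×8 + 7 → 0o12657 (octal)
0o12657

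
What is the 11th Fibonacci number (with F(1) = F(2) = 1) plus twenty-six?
The 11th Fibonacci number (with F(1) = F(2) = 1): 1, 1, 2, 3, 5, 8, 13, 21, 34, 55, 89 → 89
Convert twenty-six (English words) → 26 (decimal)
Compute 89 + 26 = 115
115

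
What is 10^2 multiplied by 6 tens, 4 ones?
Convert 10^2 (power) → 100 (decimal)
Convert 6 tens, 4 ones (place-value notation) → 6×10 + 4 = 64 (decimal)
Compute 100 × 64 = 6400
6400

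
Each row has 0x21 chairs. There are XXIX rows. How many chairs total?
Convert 0x21 (hexadecimal) → 2×16 + 1 = 33 (decimal)
Convert XXIX (Roman numeral) → 10 + 10 + 9 = 29 (decimal)
Compute 33 × 29 = 957
957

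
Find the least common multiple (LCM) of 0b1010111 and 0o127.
Convert 0b1010111 (binary) → 64 + 16 + 4 + 2 + 1 = 87 (decimal)
Convert 0o127 (octal) → 1×64 + 2×8 + 7 = 87 (decimal)
Compute lcm(87, 87) = 87
87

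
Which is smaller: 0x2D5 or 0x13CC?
Convert 0x2D5 (hexadecimal) → 2×256 + 13×16 + 5 = 725 (decimal)
Convert 0x13CC (hexadecimal) → 1×4096 + 3×256 + 12×16 + 12 = 5068 (decimal)
Compare 725 vs 5068: smaller = 725
725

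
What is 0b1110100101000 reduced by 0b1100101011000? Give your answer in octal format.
Convert 0b1110100101000 (binary) → 4096 + 2048 + 1024 + 256 + 32 + 8 = 7464 (decimal)
Convert 0b1100101011000 (binary) → 4096 + 2048 + 256 + 64 + 16 + 8 = 6488 (decimal)
Compute 7464 - 6488 = 976
Convert 976 (decimal) → 976 = 1×512 + 7×64 + 2×8 → 0o1720 (octal)
0o1720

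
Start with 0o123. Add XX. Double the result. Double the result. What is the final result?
Convert 0o123 (octal) → 1×64 + 2×8 + 3 = 83 (decimal)
Start: 83
Convert XX (Roman numeral) → 10 + 10 = 20 (decimal)
83 + 20 = 103
103 × 2 = 206
206 × 2 = 412
412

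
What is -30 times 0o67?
Convert 0o67 (octal) → 6×8 + 7 = 55 (decimal)
Compute -30 × 55 = -1650
-1650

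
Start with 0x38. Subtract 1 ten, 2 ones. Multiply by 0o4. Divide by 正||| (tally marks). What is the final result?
Convert 0x38 (hexadecimal) → 3×16 + 8 = 56 (decimal)
Start: 56
Convert 1 ten, 2 ones (place-value notation) → 1×10 + 2 = 12 (decimal)
56 - 12 = 44
Convert 0o4 (octal) → 4 (decimal)
44 × 4 = 176
Convert 正||| (tally marks) → 5 + 3 = 8 (decimal)
176 ÷ 8 = 22
22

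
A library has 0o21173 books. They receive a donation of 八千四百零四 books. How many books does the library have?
Convert 0o21173 (octal) → 2×4096 + 1×512 + 1×64 + 7×8 + 3 = 8827 (decimal)
Convert 八千四百零四 (Chinese numeral) → 8×1000 + 4×100 + 4 = 8404 (decimal)
Compute 8827 + 8404 = 17231
17231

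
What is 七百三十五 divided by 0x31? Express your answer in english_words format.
Convert 七百三十五 (Chinese numeral) → 7×100 + 3×10 + 5 = 735 (decimal)
Convert 0x31 (hexadecimal) → 3×16 + 1 = 49 (decimal)
Compute 735 ÷ 49 = 15
Convert 15 (decimal) → fifteen (English words)
fifteen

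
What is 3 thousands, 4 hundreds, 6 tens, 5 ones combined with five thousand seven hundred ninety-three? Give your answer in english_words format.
Convert 3 thousands, 4 hundreds, 6 tens, 5 ones (place-value notation) → 3×1000 + 4×100 + 6×10 + 5 = 3465 (decimal)
Convert five thousand seven hundred ninety-three (English words) → 5×1000 + 7×100 + 93 = 5793 (decimal)
Compute 3465 + 5793 = 9258
Convert 9258 (decimal) → 9258 = 9×1000 + 2×100 + 58 → nine thousand two hundred fifty-eight (English words)
nine thousand two hundred fifty-eight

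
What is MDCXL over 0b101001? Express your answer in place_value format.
Convert MDCXL (Roman numeral) → 1000 + 500 + 100 + 40 = 1640 (decimal)
Convert 0b101001 (binary) → 32 + 8 + 1 = 41 (decimal)
Compute 1640 ÷ 41 = 40
Convert 40 (decimal) → 40 = 4×10 → 4 tens (place-value notation)
4 tens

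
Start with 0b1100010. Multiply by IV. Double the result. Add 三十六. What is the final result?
Convert 0b1100010 (binary) → 64 + 32 + 2 = 98 (decimal)
Start: 98
Convert IV (Roman numeral) → 4 (decimal)
98 × 4 = 392
392 × 2 = 784
Convert 三十六 (Chinese numeral) → 3×10 + 6 = 36 (decimal)
784 + 36 = 820
820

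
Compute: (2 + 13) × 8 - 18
Parentheses first: 2 + 13 = 15
Multiply: 15 × 8 = 120
Subtract: 120 - 18 = 102
102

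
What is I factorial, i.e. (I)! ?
Convert I (Roman numeral) → 1 (decimal)
Compute 1! = 1
1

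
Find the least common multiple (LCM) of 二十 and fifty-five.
Convert 二十 (Chinese numeral) → 2×10 = 20 (decimal)
Convert fifty-five (English words) → 55 (decimal)
Compute lcm(20, 55) = 220
220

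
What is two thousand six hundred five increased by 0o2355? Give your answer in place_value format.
Convert two thousand six hundred five (English words) → 2×1000 + 6×100 + 5 = 2605 (decimal)
Convert 0o2355 (octal) → 2×512 + 3×64 + 5×8 + 5 = 1261 (decimal)
Compute 2605 + 1261 = 3866
Convert 3866 (decimal) → 3866 = 3×1000 + 8×100 + 6×10 + 6 → 3 thousands, 8 hundreds, 6 tens, 6 ones (place-value notation)
3 thousands, 8 hundreds, 6 tens, 6 ones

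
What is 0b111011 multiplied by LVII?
Convert 0b111011 (binary) → 32 + 16 + 8 + 2 + 1 = 59 (decimal)
Convert LVII (Roman numeral) → 50 + 5 + 1 + 1 = 57 (decimal)
Compute 59 × 57 = 3363
3363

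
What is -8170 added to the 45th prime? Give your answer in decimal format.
Convert the 45th prime (prime index) → 197 (decimal)
Compute -8170 + 197 = -7973
-7973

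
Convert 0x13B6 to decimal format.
Convert 0x13B6 (hexadecimal) → 1×4096 + 3×256 + 11×16 + 6 = 5046 (decimal)
5046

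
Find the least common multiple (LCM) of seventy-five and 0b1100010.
Convert seventy-five (English words) → 75 (decimal)
Convert 0b1100010 (binary) → 64 + 32 + 2 = 98 (decimal)
Compute lcm(75, 98) = 7350
7350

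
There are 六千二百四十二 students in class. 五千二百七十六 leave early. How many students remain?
Convert 六千二百四十二 (Chinese numeral) → 6×1000 + 2×100 + 4×10 + 2 = 6242 (decimal)
Convert 五千二百七十六 (Chinese numeral) → 5×1000 + 2×100 + 7×10 + 6 = 5276 (decimal)
Compute 6242 - 5276 = 966
966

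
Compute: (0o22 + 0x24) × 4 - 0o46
Convert 0o22 (octal) → 2×8 + 2 = 18 (decimal)
Convert 0x24 (hexadecimal) → 2×16 + 4 = 36 (decimal)
Convert 0o46 (octal) → 4×8 + 6 = 38 (decimal)
Expression in decimal: (18 + 36) × 4 - 38
Parentheses first: 18 + 36 = 54
Multiply: 54 × 4 = 216
Subtract: 216 - 38 = 178
178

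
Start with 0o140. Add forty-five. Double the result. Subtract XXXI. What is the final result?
Convert 0o140 (octal) → 1×64 + 4×8 = 96 (decimal)
Start: 96
Convert forty-five (English words) → 45 (decimal)
96 + 45 = 141
141 × 2 = 282
Convert XXXI (Roman numeral) → 10 + 10 + 10 + 1 = 31 (decimal)
282 - 31 = 251
251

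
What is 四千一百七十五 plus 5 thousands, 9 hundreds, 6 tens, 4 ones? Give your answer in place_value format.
Convert 四千一百七十五 (Chinese numeral) → 4×1000 + 1×100 + 7×10 + 5 = 4175 (decimal)
Convert 5 thousands, 9 hundreds, 6 tens, 4 ones (place-value notation) → 5×1000 + 9×100 + 6×10 + 4 = 5964 (decimal)
Compute 4175 + 5964 = 10139
Convert 10139 (decimal) → 10139 = 10×1000 + 1×100 + 3×10 + 9 → 10 thousands, 1 hundred, 3 tens, 9 ones (place-value notation)
10 thousands, 1 hundred, 3 tens, 9 ones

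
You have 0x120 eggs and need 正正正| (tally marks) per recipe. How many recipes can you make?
Convert 0x120 (hexadecimal) → 1×256 + 2×16 = 288 (decimal)
Convert 正正正| (tally marks) → 5 + 5 + 5 + 1 = 16 (decimal)
Compute 288 ÷ 16 = 18
18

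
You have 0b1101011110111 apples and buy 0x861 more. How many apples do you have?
Convert 0b1101011110111 (binary) → 4096 + 2048 + 512 + 128 + 64 + 32 + 16 + 4 + 2 + 1 = 6903 (decimal)
Convert 0x861 (hexadecimal) → 8×256 + 6×16 + 1 = 2145 (decimal)
Compute 6903 + 2145 = 9048
9048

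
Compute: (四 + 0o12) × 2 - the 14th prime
Convert 四 (Chinese numeral) → 4 (decimal)
Convert 0o12 (octal) → 1×8 + 2 = 10 (decimal)
Convert the 14th prime (prime index) → 43 (decimal)
Expression in decimal: (4 + 10) × 2 - 43
Parentheses first: 4 + 10 = 14
Multiply: 14 × 2 = 28
Subtract: 28 - 43 = -15
-15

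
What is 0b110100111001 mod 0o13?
Convert 0b110100111001 (binary) → 2048 + 1024 + 256 + 32 + 16 + 8 + 1 = 3385 (decimal)
Convert 0o13 (octal) → 1×8 + 3 = 11 (decimal)
Compute 3385 mod 11 = 8
8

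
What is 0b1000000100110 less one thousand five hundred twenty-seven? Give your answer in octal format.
Convert 0b1000000100110 (binary) → 4096 + 32 + 4 + 2 = 4134 (decimal)
Convert one thousand five hundred twenty-seven (English words) → 1×1000 + 5×100 + 27 = 1527 (decimal)
Compute 4134 - 1527 = 2607
Convert 2607 (decimal) → 2607 = 5×512 + 5×8 + 7 → 0o5057 (octal)
0o5057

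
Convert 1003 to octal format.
Convert 1003 (decimal) → 1003 = 1×512 + 7×64 + 5×8 + 3 → 0o1753 (octal)
0o1753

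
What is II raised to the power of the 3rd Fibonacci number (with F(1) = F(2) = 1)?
Convert II (Roman numeral) → 1 + 1 = 2 (decimal)
Convert the 3rd Fibonacci number (with F(1) = F(2) = 1) (Fibonacci index) → 1, 1, 2 → 2 (decimal)
Compute 2 ^ 2 = 4
4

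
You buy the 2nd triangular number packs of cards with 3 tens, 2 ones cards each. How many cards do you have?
Convert 3 tens, 2 ones (place-value notation) → 3×10 + 2 = 32 (decimal)
Convert the 2nd triangular number (triangular index) → 2×3/2 = 3 (decimal)
Compute 32 × 3 = 96
96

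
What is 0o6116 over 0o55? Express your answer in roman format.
Convert 0o6116 (octal) → 6×512 + 1×64 + 1×8 + 6 = 3150 (decimal)
Convert 0o55 (octal) → 5×8 + 5 = 45 (decimal)
Compute 3150 ÷ 45 = 70
Convert 70 (decimal) → 70 = 50 + 10 + 10 → LXX (Roman numeral)
LXX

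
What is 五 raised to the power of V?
Convert 五 (Chinese numeral) → 5 (decimal)
Convert V (Roman numeral) → 5 (decimal)
Compute 5 ^ 5 = 3125
3125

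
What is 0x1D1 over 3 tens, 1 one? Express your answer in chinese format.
Convert 0x1D1 (hexadecimal) → 1×256 + 13×16 + 1 = 465 (decimal)
Convert 3 tens, 1 one (place-value notation) → 3×10 + 1 = 31 (decimal)
Compute 465 ÷ 31 = 15
Convert 15 (decimal) → 15 = 1×10 + 5 → 十五 (Chinese numeral)
十五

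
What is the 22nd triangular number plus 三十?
The 22nd triangular number = 22×23/2 = 253
Convert 三十 (Chinese numeral) → 3×10 = 30 (decimal)
Compute 253 + 30 = 283
283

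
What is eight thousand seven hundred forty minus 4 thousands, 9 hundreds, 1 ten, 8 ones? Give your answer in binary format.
Convert eight thousand seven hundred forty (English words) → 8×1000 + 7×100 + 40 = 8740 (decimal)
Convert 4 thousands, 9 hundreds, 1 ten, 8 ones (place-value notation) → 4×1000 + 9×100 + 1×10 + 8 = 4918 (decimal)
Compute 8740 - 4918 = 3822
Convert 3822 (decimal) → 3822 = 2048 + 1024 + 512 + 128 + 64 + 32 + 8 + 4 + 2 → 0b111011101110 (binary)
0b111011101110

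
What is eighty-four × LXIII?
Convert eighty-four (English words) → 84 (decimal)
Convert LXIII (Roman numeral) → 50 + 10 + 1 + 1 + 1 = 63 (decimal)
Compute 84 × 63 = 5292
5292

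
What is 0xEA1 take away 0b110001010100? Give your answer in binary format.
Convert 0xEA1 (hexadecimal) → 14×256 + 10×16 + 1 = 3745 (decimal)
Convert 0b110001010100 (binary) → 2048 + 1024 + 64 + 16 + 4 = 3156 (decimal)
Compute 3745 - 3156 = 589
Convert 589 (decimal) → 589 = 512 + 64 + 8 + 4 + 1 → 0b1001001101 (binary)
0b1001001101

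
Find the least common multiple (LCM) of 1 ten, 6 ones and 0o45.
Convert 1 ten, 6 ones (place-value notation) → 1×10 + 6 = 16 (decimal)
Convert 0o45 (octal) → 4×8 + 5 = 37 (decimal)
Compute lcm(16, 37) = 592
592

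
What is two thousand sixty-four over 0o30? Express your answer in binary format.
Convert two thousand sixty-four (English words) → 2×1000 + 64 = 2064 (decimal)
Convert 0o30 (octal) → 3×8 = 24 (decimal)
Compute 2064 ÷ 24 = 86
Convert 86 (decimal) → 86 = 64 + 16 + 4 + 2 → 0b1010110 (binary)
0b1010110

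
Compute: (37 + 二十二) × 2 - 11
Convert 二十二 (Chinese numeral) → 2×10 + 2 = 22 (decimal)
Expression in decimal: (37 + 22) × 2 - 11
Parentheses first: 37 + 22 = 59
Multiply: 59 × 2 = 118
Subtract: 118 - 11 = 107
107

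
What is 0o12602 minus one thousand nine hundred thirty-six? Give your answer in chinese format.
Convert 0o12602 (octal) → 1×4096 + 2×512 + 6×64 + 2 = 5506 (decimal)
Convert one thousand nine hundred thirty-six (English words) → 1×1000 + 9×100 + 36 = 1936 (decimal)
Compute 5506 - 1936 = 3570
Convert 3570 (decimal) → 3570 = 3×1000 + 5×100 + 7×10 → 三千五百七十 (Chinese numeral)
三千五百七十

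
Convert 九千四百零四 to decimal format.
Convert 九千四百零四 (Chinese numeral) → 9×1000 + 4×100 + 4 = 9404 (decimal)
9404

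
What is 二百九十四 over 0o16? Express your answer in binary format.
Convert 二百九十四 (Chinese numeral) → 2×100 + 9×10 + 4 = 294 (decimal)
Convert 0o16 (octal) → 1×8 + 6 = 14 (decimal)
Compute 294 ÷ 14 = 21
Convert 21 (decimal) → 21 = 16 + 4 + 1 → 0b10101 (binary)
0b10101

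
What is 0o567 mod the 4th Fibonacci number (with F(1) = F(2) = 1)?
Convert 0o567 (octal) → 5×64 + 6×8 + 7 = 375 (decimal)
Convert the 4th Fibonacci number (with F(1) = F(2) = 1) (Fibonacci index) → 1, 1, 2, 3 → 3 (decimal)
Compute 375 mod 3 = 0
0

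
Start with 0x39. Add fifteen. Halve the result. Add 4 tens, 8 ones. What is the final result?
Convert 0x39 (hexadecimal) → 3×16 + 9 = 57 (decimal)
Start: 57
Convert fifteen (English words) → 15 (decimal)
57 + 15 = 72
72 ÷ 2 = 36
Convert 4 tens, 8 ones (place-value notation) → 4×10 + 8 = 48 (decimal)
36 + 48 = 84
84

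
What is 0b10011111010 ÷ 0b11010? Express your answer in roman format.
Convert 0b10011111010 (binary) → 1024 + 128 + 64 + 32 + 16 + 8 + 2 = 1274 (decimal)
Convert 0b11010 (binary) → 16 + 8 + 2 = 26 (decimal)
Compute 1274 ÷ 26 = 49
Convert 49 (decimal) → 49 = 40 + 9 → XLIX (Roman numeral)
XLIX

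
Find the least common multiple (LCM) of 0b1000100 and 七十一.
Convert 0b1000100 (binary) → 64 + 4 = 68 (decimal)
Convert 七十一 (Chinese numeral) → 7×10 + 1 = 71 (decimal)
Compute lcm(68, 71) = 4828
4828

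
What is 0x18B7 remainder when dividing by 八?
Convert 0x18B7 (hexadecimal) → 1×4096 + 8×256 + 11×16 + 7 = 6327 (decimal)
Convert 八 (Chinese numeral) → 8 (decimal)
Compute 6327 mod 8 = 7
7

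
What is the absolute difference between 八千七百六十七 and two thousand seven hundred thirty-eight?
Convert 八千七百六十七 (Chinese numeral) → 8×1000 + 7×100 + 6×10 + 7 = 8767 (decimal)
Convert two thousand seven hundred thirty-eight (English words) → 2×1000 + 7×100 + 38 = 2738 (decimal)
Compute |8767 - 2738| = 6029
6029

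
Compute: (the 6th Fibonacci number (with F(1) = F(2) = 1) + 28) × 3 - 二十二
Convert the 6th Fibonacci number (with F(1) = F(2) = 1) (Fibonacci index) → 1, 1, 2, 3, 5, 8 → 8 (decimal)
Convert 二十二 (Chinese numeral) → 2×10 + 2 = 22 (decimal)
Expression in decimal: (8 + 28) × 3 - 22
Parentheses first: 8 + 28 = 36
Multiply: 36 × 3 = 108
Subtract: 108 - 22 = 86
86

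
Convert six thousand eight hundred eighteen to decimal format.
Convert six thousand eight hundred eighteen (English words) → 6×1000 + 8×100 + 18 = 6818 (decimal)
6818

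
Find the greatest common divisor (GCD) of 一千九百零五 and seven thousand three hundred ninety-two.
Convert 一千九百零五 (Chinese numeral) → 1×1000 + 9×100 + 5 = 1905 (decimal)
Convert seven thousand three hundred ninety-two (English words) → 7×1000 + 3×100 + 92 = 7392 (decimal)
Compute gcd(1905, 7392) = 3
3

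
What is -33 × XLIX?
Convert XLIX (Roman numeral) → 40 + 9 = 49 (decimal)
Compute -33 × 49 = -1617
-1617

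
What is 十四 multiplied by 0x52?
Convert 十四 (Chinese numeral) → 1×10 + 4 = 14 (decimal)
Convert 0x52 (hexadecimal) → 5×16 + 2 = 82 (decimal)
Compute 14 × 82 = 1148
1148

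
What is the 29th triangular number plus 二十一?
The 29th triangular number = 29×30/2 = 435
Convert 二十一 (Chinese numeral) → 2×10 + 1 = 21 (decimal)
Compute 435 + 21 = 456
456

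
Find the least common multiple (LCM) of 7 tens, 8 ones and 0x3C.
Convert 7 tens, 8 ones (place-value notation) → 7×10 + 8 = 78 (decimal)
Convert 0x3C (hexadecimal) → 3×16 + 12 = 60 (decimal)
Compute lcm(78, 60) = 780
780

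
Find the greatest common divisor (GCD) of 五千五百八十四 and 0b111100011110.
Convert 五千五百八十四 (Chinese numeral) → 5×1000 + 5×100 + 8×10 + 4 = 5584 (decimal)
Convert 0b111100011110 (binary) → 2048 + 1024 + 512 + 256 + 16 + 8 + 4 + 2 = 3870 (decimal)
Compute gcd(5584, 3870) = 2
2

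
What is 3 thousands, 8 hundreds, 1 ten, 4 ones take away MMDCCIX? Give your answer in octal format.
Convert 3 thousands, 8 hundreds, 1 ten, 4 ones (place-value notation) → 3×1000 + 8×100 + 1×10 + 4 = 3814 (decimal)
Convert MMDCCIX (Roman numeral) → 1000 + 1000 + 500 + 100 + 100 + 9 = 2709 (decimal)
Compute 3814 - 2709 = 1105
Convert 1105 (decimal) → 1105 = 2×512 + 1×64 + 2×8 + 1 → 0o2121 (octal)
0o2121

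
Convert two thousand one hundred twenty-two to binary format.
Convert two thousand one hundred twenty-two (English words) → 2×1000 + 1×100 + 22 = 2122 (decimal)
Convert 2122 (decimal) → 2122 = 2048 + 64 + 8 + 2 → 0b100001001010 (binary)
0b100001001010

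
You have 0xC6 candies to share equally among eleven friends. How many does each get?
Convert 0xC6 (hexadecimal) → 12×16 + 6 = 198 (decimal)
Convert eleven (English words) → 11 (decimal)
Compute 198 ÷ 11 = 18
18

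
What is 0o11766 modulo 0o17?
Convert 0o11766 (octal) → 1×4096 + 1×512 + 7×64 + 6×8 + 6 = 5110 (decimal)
Convert 0o17 (octal) → 1×8 + 7 = 15 (decimal)
Compute 5110 mod 15 = 10
10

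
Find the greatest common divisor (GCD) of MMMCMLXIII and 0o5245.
Convert MMMCMLXIII (Roman numeral) → 1000 + 1000 + 1000 + 900 + 50 + 10 + 1 + 1 + 1 = 3963 (decimal)
Convert 0o5245 (octal) → 5×512 + 2×64 + 4×8 + 5 = 2725 (decimal)
Compute gcd(3963, 2725) = 1
1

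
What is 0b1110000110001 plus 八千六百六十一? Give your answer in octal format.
Convert 0b1110000110001 (binary) → 4096 + 2048 + 1024 + 32 + 16 + 1 = 7217 (decimal)
Convert 八千六百六十一 (Chinese numeral) → 8×1000 + 6×100 + 6×10 + 1 = 8661 (decimal)
Compute 7217 + 8661 = 15878
Convert 15878 (decimal) → 15878 = 3×4096 + 7×512 + 6 → 0o37006 (octal)
0o37006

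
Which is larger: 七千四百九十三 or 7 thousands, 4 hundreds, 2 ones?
Convert 七千四百九十三 (Chinese numeral) → 7×1000 + 4×100 + 9×10 + 3 = 7493 (decimal)
Convert 7 thousands, 4 hundreds, 2 ones (place-value notation) → 7×1000 + 4×100 + 2 = 7402 (decimal)
Compare 7493 vs 7402: larger = 7493
7493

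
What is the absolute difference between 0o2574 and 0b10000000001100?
Convert 0o2574 (octal) → 2×512 + 5×64 + 7×8 + 4 = 1404 (decimal)
Convert 0b10000000001100 (binary) → 8192 + 8 + 4 = 8204 (decimal)
Compute |1404 - 8204| = 6800
6800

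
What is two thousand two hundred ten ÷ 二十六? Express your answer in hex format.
Convert two thousand two hundred ten (English words) → 2×1000 + 2×100 + 10 = 2210 (decimal)
Convert 二十六 (Chinese numeral) → 2×10 + 6 = 26 (decimal)
Compute 2210 ÷ 26 = 85
Convert 85 (decimal) → 85 = 5×16 + 5 → 0x55 (hexadecimal)
0x55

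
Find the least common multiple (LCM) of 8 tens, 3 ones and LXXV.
Convert 8 tens, 3 ones (place-value notation) → 8×10 + 3 = 83 (decimal)
Convert LXXV (Roman numeral) → 50 + 10 + 10 + 5 = 75 (decimal)
Compute lcm(83, 75) = 6225
6225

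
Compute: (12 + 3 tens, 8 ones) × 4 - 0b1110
Convert 3 tens, 8 ones (place-value notation) → 3×10 + 8 = 38 (decimal)
Convert 0b1110 (binary) → 8 + 4 + 2 = 14 (decimal)
Expression in decimal: (12 + 38) × 4 - 14
Parentheses first: 12 + 38 = 50
Multiply: 50 × 4 = 200
Subtract: 200 - 14 = 186
186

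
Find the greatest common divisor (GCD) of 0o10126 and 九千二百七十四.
Convert 0o10126 (octal) → 1×4096 + 1×64 + 2×8 + 6 = 4182 (decimal)
Convert 九千二百七十四 (Chinese numeral) → 9×1000 + 2×100 + 7×10 + 4 = 9274 (decimal)
Compute gcd(4182, 9274) = 2
2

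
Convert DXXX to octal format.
Convert DXXX (Roman numeral) → 500 + 10 + 10 + 10 = 530 (decimal)
Convert 530 (decimal) → 530 = 1×512 + 2×8 + 2 → 0o1022 (octal)
0o1022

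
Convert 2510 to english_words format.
Convert 2510 (decimal) → 2510 = 2×1000 + 5×100 + 10 → two thousand five hundred ten (English words)
two thousand five hundred ten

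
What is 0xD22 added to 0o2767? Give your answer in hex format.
Convert 0xD22 (hexadecimal) → 13×256 + 2×16 + 2 = 3362 (decimal)
Convert 0o2767 (octal) → 2×512 + 7×64 + 6×8 + 7 = 1527 (decimal)
Compute 3362 + 1527 = 4889
Convert 4889 (decimal) → 4889 = 1×4096 + 3×256 + 1×16 + 9 → 0x1319 (hexadecimal)
0x1319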